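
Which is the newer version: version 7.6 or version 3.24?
version 7.6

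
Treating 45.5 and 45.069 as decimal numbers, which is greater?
45.5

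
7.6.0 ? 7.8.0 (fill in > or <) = <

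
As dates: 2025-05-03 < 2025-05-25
True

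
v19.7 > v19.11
False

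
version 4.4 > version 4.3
True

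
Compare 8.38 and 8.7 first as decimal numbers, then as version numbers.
As decimals: 8.38 < 8.7. As versions: v8.38 > v8.7 (minor version 38 > 7).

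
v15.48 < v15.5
False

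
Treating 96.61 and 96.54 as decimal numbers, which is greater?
96.61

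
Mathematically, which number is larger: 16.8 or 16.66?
16.8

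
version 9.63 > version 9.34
True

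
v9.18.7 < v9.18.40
True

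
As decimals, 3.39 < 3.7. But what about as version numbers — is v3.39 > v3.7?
True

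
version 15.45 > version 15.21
True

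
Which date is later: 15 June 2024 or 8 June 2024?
15 June 2024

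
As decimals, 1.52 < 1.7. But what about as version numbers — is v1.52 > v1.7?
True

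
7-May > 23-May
False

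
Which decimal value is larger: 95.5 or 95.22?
95.5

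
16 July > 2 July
True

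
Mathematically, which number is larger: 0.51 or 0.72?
0.72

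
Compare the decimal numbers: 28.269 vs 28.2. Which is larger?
28.269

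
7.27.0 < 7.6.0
False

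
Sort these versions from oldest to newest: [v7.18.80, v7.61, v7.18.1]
[v7.18.1, v7.18.80, v7.61]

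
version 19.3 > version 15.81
True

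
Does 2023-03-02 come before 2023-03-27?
Yes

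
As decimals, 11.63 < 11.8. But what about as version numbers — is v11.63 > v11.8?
True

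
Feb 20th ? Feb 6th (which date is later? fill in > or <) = >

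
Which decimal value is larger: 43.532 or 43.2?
43.532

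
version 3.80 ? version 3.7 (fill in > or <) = >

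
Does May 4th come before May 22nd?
Yes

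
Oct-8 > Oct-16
False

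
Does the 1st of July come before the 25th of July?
Yes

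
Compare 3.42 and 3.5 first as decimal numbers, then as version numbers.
As decimals: 3.42 < 3.5. As versions: v3.42 > v3.5 (minor version 42 > 5).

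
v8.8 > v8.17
False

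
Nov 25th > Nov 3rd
True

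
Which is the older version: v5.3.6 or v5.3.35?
v5.3.6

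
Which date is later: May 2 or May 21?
May 21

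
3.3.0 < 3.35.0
True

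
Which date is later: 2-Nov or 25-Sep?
2-Nov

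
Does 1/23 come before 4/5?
Yes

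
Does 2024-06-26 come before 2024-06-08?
No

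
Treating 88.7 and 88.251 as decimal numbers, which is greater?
88.7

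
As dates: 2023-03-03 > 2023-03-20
False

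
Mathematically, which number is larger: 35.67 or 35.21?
35.67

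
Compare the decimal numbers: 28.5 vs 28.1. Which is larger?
28.5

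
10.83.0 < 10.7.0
False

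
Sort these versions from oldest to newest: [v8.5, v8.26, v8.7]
[v8.5, v8.7, v8.26]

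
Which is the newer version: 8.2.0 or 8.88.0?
8.88.0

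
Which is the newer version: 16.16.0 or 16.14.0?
16.16.0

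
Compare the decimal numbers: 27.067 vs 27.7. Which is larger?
27.7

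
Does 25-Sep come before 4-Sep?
No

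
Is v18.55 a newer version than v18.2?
Yes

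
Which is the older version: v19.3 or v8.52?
v8.52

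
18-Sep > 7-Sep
True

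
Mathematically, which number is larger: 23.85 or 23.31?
23.85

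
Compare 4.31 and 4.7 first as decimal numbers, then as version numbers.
As decimals: 4.31 < 4.7. As versions: v4.31 > v4.7 (minor version 31 > 7).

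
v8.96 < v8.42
False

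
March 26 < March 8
False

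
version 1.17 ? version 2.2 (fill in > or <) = <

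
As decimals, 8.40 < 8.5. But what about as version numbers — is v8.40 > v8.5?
True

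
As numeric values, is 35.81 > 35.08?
True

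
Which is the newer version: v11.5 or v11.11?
v11.11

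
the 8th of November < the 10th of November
True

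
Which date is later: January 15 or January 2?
January 15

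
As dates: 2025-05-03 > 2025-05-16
False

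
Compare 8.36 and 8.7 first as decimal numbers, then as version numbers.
As decimals: 8.36 < 8.7. As versions: v8.36 > v8.7 (minor version 36 > 7).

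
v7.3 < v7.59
True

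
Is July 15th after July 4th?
Yes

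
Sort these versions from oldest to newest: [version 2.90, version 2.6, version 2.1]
[version 2.1, version 2.6, version 2.90]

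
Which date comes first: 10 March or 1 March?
1 March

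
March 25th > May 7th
False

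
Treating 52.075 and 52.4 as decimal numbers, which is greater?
52.4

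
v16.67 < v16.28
False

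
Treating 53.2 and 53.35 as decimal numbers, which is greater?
53.35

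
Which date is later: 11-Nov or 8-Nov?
11-Nov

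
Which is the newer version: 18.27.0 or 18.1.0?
18.27.0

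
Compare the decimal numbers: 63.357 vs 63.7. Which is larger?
63.7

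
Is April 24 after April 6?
Yes. Day 24 comes after day 6 in April — this is a date comparison, not a decimal one (the decimal 4.24 would be smaller than 4.6).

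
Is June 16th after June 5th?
Yes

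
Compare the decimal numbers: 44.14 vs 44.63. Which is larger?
44.63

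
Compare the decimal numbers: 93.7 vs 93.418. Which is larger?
93.7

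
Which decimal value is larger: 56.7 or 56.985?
56.985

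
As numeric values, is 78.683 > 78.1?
True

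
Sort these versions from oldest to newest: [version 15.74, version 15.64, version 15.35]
[version 15.35, version 15.64, version 15.74]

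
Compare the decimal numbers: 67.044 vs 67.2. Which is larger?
67.2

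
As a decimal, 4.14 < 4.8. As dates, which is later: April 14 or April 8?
April 14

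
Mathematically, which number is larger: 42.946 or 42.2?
42.946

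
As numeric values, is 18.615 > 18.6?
True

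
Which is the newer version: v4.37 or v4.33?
v4.37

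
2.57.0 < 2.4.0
False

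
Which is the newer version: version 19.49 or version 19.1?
version 19.49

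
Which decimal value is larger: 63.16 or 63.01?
63.16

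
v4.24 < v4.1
False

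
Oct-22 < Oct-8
False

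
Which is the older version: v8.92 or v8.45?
v8.45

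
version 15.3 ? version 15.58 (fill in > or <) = <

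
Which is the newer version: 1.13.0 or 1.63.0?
1.63.0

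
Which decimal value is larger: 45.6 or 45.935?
45.935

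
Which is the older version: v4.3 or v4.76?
v4.3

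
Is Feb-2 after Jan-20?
Yes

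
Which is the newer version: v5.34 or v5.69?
v5.69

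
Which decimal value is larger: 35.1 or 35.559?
35.559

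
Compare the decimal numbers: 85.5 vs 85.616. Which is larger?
85.616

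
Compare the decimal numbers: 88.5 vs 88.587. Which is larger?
88.587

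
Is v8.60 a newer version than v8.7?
Yes. Version numbers are compared segment by segment as integers, not as decimals: minor version 60 > 7, so v8.60 > v8.7 (even though the decimal 8.60 < 8.7).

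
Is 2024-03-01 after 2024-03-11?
No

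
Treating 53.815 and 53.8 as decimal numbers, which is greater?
53.815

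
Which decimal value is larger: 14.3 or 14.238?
14.3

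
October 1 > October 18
False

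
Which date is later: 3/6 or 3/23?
3/23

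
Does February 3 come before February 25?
Yes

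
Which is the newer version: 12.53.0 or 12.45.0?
12.53.0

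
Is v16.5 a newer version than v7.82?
Yes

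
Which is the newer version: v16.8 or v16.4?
v16.8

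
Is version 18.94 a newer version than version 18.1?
Yes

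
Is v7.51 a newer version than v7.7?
Yes. Version numbers are compared segment by segment as integers, not as decimals: minor version 51 > 7, so v7.51 > v7.7 (even though the decimal 7.51 < 7.7).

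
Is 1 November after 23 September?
Yes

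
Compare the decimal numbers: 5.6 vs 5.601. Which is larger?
5.601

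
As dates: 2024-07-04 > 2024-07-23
False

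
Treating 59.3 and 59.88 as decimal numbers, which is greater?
59.88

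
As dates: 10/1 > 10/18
False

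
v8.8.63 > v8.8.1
True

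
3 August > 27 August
False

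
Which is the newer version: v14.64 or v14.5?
v14.64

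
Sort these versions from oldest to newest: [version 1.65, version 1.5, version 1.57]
[version 1.5, version 1.57, version 1.65]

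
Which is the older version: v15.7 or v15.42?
v15.7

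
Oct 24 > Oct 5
True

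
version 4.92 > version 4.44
True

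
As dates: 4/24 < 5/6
True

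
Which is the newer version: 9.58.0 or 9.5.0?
9.58.0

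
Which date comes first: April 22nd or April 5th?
April 5th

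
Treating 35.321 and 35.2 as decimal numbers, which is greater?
35.321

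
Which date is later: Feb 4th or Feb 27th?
Feb 27th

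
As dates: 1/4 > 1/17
False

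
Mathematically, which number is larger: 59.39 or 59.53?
59.53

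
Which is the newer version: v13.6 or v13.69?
v13.69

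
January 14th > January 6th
True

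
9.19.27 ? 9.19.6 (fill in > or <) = >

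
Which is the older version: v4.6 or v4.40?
v4.6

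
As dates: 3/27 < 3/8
False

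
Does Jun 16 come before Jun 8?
No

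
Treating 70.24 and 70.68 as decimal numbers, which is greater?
70.68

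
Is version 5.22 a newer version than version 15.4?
No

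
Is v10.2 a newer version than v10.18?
No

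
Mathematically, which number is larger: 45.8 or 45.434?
45.8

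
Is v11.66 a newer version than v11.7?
Yes. Version numbers are compared segment by segment as integers, not as decimals: minor version 66 > 7, so v11.66 > v11.7 (even though the decimal 11.66 < 11.7).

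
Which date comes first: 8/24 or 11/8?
8/24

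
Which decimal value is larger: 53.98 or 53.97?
53.98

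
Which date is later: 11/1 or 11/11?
11/11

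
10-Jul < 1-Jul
False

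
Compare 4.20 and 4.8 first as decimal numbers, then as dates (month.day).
As decimals: 4.20 < 4.8. As dates: 4/20 is later than 4/8 (day 20 > day 8).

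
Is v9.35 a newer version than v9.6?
Yes. Version numbers are compared segment by segment as integers, not as decimals: minor version 35 > 6, so v9.35 > v9.6 (even though the decimal 9.35 < 9.6).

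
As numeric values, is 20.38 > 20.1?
True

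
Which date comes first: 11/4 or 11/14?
11/4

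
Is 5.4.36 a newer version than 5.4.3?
Yes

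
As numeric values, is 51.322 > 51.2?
True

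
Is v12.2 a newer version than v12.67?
No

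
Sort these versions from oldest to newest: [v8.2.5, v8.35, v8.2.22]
[v8.2.5, v8.2.22, v8.35]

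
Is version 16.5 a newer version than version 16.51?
No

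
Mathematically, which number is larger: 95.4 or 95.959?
95.959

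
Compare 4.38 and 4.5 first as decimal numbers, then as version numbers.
As decimals: 4.38 < 4.5. As versions: v4.38 > v4.5 (minor version 38 > 5).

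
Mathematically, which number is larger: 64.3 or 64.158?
64.3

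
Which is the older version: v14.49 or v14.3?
v14.3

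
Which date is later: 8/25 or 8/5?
8/25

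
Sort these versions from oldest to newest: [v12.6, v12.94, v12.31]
[v12.6, v12.31, v12.94]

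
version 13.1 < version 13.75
True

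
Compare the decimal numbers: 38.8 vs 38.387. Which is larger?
38.8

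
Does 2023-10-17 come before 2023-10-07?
No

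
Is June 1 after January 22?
Yes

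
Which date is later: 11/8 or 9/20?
11/8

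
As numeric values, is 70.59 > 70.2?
True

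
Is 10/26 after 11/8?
No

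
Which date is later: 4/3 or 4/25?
4/25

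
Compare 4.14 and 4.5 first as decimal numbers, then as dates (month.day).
As decimals: 4.14 < 4.5. As dates: 4/14 is later than 4/5 (day 14 > day 5).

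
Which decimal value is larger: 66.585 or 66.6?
66.6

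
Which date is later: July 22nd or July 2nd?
July 22nd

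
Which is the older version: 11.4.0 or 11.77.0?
11.4.0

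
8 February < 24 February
True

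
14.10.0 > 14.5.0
True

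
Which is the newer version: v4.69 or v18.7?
v18.7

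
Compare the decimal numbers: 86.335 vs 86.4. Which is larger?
86.4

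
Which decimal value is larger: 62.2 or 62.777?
62.777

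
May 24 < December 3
True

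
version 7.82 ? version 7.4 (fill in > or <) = >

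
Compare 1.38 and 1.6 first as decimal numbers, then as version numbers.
As decimals: 1.38 < 1.6. As versions: v1.38 > v1.6 (minor version 38 > 6).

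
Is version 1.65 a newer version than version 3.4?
No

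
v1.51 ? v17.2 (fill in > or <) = <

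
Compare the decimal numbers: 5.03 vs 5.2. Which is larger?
5.2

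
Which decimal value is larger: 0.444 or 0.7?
0.7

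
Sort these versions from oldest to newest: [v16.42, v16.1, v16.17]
[v16.1, v16.17, v16.42]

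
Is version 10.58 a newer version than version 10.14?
Yes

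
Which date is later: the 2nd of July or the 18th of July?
the 18th of July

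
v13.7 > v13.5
True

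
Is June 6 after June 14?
No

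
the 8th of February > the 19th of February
False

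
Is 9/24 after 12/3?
No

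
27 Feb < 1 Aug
True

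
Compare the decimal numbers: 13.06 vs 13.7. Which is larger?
13.7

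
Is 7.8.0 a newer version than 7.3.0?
Yes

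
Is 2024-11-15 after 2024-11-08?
Yes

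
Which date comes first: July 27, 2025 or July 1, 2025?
July 1, 2025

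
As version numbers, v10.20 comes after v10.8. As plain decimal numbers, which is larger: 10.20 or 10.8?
10.8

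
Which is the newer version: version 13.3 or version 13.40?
version 13.40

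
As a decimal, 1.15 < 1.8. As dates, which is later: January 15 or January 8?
January 15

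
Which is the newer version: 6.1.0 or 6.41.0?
6.41.0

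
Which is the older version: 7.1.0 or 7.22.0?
7.1.0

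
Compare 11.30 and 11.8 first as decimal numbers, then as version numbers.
As decimals: 11.30 < 11.8. As versions: v11.30 > v11.8 (minor version 30 > 8).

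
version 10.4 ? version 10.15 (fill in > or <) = <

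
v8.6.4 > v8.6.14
False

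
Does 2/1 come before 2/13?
Yes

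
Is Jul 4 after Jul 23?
No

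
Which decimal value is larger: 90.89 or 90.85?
90.89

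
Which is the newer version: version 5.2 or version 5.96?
version 5.96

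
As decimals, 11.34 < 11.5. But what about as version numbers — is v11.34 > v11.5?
True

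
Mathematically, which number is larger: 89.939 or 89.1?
89.939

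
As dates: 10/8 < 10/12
True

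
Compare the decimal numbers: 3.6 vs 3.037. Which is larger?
3.6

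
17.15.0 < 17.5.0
False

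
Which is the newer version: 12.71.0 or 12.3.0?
12.71.0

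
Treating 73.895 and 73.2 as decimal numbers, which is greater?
73.895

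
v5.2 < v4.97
False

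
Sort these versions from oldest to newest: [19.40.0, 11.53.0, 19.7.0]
[11.53.0, 19.7.0, 19.40.0]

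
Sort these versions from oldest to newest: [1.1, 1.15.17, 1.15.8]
[1.1, 1.15.8, 1.15.17]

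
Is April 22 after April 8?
Yes. Day 22 comes after day 8 in April — this is a date comparison, not a decimal one (the decimal 4.22 would be smaller than 4.8).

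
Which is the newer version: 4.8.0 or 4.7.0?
4.8.0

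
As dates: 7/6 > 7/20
False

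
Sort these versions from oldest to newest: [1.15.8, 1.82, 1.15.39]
[1.15.8, 1.15.39, 1.82]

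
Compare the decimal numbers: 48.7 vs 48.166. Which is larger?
48.7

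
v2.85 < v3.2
True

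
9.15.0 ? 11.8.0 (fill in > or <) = <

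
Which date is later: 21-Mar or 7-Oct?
7-Oct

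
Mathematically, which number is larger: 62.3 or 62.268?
62.3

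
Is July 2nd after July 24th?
No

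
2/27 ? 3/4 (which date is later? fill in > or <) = <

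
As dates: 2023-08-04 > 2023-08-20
False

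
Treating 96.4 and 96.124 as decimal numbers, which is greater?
96.4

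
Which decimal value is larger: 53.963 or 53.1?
53.963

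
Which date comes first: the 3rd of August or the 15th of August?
the 3rd of August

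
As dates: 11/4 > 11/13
False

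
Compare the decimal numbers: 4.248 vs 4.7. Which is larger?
4.7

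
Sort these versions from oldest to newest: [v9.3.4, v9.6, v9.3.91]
[v9.3.4, v9.3.91, v9.6]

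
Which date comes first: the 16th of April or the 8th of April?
the 8th of April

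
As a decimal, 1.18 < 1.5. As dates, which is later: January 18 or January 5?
January 18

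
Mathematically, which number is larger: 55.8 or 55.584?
55.8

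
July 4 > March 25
True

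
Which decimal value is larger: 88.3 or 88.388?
88.388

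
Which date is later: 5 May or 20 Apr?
5 May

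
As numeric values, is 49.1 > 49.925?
False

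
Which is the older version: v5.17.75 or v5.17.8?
v5.17.8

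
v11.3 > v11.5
False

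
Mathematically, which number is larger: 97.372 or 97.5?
97.5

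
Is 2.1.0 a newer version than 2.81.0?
No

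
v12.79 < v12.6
False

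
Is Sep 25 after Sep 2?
Yes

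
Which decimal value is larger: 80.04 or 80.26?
80.26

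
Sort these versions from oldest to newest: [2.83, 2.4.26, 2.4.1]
[2.4.1, 2.4.26, 2.83]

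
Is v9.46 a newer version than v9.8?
Yes. Version numbers are compared segment by segment as integers, not as decimals: minor version 46 > 8, so v9.46 > v9.8 (even though the decimal 9.46 < 9.8).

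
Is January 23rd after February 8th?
No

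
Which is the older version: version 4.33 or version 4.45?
version 4.33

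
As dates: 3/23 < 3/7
False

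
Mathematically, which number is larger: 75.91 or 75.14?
75.91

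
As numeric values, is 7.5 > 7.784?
False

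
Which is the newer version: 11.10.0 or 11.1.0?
11.10.0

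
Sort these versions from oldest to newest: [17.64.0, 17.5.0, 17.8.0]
[17.5.0, 17.8.0, 17.64.0]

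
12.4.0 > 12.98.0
False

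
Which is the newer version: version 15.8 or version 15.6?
version 15.8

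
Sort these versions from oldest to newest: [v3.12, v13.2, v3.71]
[v3.12, v3.71, v13.2]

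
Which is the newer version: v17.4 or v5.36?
v17.4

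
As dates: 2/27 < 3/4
True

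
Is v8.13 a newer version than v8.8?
Yes. Version numbers are compared segment by segment as integers, not as decimals: minor version 13 > 8, so v8.13 > v8.8 (even though the decimal 8.13 < 8.8).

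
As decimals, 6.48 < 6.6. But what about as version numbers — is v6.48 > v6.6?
True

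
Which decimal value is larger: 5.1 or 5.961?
5.961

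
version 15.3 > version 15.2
True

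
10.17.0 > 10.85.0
False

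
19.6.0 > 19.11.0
False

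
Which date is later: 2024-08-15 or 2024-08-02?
2024-08-15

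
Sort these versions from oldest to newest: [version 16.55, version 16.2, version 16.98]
[version 16.2, version 16.55, version 16.98]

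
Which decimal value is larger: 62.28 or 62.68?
62.68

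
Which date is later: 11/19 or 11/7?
11/19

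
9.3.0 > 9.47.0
False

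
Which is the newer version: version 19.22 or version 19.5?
version 19.22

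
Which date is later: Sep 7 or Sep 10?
Sep 10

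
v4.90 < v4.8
False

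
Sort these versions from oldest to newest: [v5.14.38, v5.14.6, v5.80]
[v5.14.6, v5.14.38, v5.80]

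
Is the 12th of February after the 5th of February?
Yes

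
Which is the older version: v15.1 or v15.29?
v15.1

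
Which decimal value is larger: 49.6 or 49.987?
49.987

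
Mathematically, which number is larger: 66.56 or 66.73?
66.73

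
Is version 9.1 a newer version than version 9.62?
No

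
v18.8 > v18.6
True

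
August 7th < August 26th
True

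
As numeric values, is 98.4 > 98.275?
True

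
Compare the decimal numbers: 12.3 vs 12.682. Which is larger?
12.682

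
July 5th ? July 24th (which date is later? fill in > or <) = <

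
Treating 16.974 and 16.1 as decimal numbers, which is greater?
16.974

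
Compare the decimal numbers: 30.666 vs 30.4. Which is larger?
30.666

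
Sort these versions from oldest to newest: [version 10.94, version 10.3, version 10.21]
[version 10.3, version 10.21, version 10.94]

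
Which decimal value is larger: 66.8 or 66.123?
66.8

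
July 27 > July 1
True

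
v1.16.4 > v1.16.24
False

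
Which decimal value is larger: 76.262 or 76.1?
76.262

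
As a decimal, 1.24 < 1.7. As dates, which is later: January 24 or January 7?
January 24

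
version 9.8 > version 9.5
True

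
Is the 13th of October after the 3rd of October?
Yes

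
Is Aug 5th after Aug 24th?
No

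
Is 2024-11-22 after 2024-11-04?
Yes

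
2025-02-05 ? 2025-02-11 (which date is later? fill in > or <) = <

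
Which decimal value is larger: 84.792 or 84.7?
84.792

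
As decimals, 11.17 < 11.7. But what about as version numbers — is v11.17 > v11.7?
True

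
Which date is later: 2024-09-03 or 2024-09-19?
2024-09-19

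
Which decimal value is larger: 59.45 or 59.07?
59.45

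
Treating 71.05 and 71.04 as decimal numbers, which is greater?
71.05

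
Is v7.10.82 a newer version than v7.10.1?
Yes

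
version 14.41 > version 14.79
False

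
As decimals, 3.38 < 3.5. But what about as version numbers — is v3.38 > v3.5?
True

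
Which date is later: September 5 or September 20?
September 20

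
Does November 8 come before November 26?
Yes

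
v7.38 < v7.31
False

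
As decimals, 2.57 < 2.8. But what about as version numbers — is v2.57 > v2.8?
True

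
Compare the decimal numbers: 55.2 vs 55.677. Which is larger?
55.677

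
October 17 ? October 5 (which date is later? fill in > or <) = >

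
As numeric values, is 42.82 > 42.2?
True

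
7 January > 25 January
False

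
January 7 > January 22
False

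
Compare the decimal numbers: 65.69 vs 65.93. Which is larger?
65.93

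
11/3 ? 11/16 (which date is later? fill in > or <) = <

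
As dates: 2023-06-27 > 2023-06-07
True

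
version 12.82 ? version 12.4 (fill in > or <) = >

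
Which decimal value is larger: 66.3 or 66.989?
66.989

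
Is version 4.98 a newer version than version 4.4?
Yes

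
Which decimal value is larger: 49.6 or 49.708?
49.708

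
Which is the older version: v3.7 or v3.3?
v3.3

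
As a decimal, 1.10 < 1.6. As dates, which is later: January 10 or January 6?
January 10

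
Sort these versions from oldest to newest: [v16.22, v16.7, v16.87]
[v16.7, v16.22, v16.87]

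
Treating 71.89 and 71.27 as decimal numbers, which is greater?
71.89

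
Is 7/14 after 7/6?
Yes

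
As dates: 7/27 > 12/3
False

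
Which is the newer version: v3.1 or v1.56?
v3.1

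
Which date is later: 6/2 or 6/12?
6/12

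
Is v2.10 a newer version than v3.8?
No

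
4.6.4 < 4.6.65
True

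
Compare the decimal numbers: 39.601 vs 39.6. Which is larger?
39.601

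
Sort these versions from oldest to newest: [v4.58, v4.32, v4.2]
[v4.2, v4.32, v4.58]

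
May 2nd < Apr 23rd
False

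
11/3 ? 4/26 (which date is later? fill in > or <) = >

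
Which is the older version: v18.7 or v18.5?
v18.5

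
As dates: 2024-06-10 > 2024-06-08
True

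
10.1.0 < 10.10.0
True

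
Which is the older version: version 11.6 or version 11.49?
version 11.6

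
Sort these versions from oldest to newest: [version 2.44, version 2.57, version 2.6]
[version 2.6, version 2.44, version 2.57]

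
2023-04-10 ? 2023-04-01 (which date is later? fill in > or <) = >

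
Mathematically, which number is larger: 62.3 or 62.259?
62.3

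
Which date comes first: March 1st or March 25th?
March 1st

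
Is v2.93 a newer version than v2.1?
Yes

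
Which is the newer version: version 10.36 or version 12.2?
version 12.2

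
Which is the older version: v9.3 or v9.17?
v9.3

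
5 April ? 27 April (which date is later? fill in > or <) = <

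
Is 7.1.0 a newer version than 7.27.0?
No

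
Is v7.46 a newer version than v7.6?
Yes. Version numbers are compared segment by segment as integers, not as decimals: minor version 46 > 6, so v7.46 > v7.6 (even though the decimal 7.46 < 7.6).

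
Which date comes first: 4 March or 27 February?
27 February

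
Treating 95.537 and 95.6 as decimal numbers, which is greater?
95.6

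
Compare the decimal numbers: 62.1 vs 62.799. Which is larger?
62.799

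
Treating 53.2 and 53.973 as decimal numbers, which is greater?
53.973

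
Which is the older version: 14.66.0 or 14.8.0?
14.8.0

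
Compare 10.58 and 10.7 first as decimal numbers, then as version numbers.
As decimals: 10.58 < 10.7. As versions: v10.58 > v10.7 (minor version 58 > 7).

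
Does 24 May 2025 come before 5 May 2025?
No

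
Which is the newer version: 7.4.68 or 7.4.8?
7.4.68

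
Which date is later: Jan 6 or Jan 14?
Jan 14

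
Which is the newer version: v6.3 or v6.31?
v6.31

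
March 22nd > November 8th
False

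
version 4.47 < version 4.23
False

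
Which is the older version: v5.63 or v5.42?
v5.42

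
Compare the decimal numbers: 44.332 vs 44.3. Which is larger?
44.332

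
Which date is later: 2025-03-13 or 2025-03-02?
2025-03-13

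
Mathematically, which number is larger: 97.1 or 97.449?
97.449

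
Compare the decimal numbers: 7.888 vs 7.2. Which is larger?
7.888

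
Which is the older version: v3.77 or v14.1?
v3.77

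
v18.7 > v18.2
True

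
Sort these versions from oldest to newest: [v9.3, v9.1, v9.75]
[v9.1, v9.3, v9.75]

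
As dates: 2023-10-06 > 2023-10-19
False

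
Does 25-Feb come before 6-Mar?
Yes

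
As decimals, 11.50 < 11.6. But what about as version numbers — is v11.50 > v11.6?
True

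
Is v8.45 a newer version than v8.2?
Yes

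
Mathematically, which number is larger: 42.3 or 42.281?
42.3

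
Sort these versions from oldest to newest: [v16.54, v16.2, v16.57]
[v16.2, v16.54, v16.57]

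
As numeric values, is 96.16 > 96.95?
False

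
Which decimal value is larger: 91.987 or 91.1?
91.987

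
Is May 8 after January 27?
Yes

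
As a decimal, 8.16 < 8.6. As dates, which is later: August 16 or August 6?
August 16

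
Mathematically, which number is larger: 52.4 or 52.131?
52.4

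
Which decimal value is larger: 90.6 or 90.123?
90.6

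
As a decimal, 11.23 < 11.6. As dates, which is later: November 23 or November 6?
November 23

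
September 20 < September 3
False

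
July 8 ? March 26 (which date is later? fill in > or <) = >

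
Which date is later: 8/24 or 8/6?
8/24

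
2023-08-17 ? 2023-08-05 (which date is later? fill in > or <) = >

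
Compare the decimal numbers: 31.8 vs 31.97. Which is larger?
31.97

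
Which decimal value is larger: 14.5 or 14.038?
14.5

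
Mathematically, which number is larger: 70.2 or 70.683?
70.683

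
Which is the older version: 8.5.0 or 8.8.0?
8.5.0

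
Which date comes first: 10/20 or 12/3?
10/20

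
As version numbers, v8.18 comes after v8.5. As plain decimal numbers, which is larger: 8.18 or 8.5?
8.5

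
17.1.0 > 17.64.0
False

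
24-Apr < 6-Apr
False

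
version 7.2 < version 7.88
True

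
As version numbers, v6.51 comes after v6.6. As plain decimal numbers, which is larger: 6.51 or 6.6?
6.6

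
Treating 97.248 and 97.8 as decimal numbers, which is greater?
97.8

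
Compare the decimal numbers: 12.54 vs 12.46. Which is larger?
12.54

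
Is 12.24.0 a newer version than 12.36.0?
No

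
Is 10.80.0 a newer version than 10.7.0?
Yes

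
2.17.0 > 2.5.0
True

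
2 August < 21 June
False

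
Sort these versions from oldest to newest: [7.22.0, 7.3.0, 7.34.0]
[7.3.0, 7.22.0, 7.34.0]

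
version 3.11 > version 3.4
True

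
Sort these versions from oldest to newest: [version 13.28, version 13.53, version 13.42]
[version 13.28, version 13.42, version 13.53]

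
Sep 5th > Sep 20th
False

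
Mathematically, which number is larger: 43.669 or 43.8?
43.8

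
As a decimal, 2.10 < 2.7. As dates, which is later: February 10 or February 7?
February 10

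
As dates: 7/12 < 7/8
False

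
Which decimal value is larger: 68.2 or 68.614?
68.614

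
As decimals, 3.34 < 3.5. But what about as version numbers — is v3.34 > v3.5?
True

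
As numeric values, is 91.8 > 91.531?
True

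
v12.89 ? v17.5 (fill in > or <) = <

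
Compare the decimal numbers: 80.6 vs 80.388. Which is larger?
80.6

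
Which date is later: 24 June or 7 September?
7 September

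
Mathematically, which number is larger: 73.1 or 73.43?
73.43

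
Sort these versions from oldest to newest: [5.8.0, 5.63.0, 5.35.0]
[5.8.0, 5.35.0, 5.63.0]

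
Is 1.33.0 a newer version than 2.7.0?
No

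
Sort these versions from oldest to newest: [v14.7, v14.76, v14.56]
[v14.7, v14.56, v14.76]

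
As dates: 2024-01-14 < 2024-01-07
False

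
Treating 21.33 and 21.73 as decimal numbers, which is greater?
21.73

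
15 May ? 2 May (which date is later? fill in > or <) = >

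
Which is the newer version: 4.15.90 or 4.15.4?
4.15.90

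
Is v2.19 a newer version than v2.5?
Yes. Version numbers are compared segment by segment as integers, not as decimals: minor version 19 > 5, so v2.19 > v2.5 (even though the decimal 2.19 < 2.5).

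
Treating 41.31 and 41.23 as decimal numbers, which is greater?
41.31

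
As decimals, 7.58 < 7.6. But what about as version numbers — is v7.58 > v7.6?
True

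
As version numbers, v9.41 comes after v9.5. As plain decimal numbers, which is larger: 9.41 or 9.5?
9.5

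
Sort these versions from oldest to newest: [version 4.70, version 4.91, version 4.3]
[version 4.3, version 4.70, version 4.91]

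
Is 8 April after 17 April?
No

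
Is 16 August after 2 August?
Yes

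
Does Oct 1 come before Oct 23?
Yes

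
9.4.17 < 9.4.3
False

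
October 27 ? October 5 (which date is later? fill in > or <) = >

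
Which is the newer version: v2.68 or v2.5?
v2.68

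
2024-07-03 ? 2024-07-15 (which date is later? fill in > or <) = <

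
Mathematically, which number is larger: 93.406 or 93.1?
93.406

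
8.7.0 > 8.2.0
True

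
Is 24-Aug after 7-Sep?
No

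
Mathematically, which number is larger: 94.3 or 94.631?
94.631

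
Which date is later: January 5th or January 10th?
January 10th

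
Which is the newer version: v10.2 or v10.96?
v10.96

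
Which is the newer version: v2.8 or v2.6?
v2.8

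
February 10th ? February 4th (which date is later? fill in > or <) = >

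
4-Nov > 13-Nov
False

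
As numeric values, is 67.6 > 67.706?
False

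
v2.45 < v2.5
False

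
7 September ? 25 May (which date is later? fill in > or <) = >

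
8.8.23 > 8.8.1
True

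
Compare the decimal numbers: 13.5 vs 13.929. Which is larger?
13.929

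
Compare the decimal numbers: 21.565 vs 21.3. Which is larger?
21.565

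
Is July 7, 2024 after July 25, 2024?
No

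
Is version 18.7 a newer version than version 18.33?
No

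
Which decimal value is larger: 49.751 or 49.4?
49.751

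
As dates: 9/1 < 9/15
True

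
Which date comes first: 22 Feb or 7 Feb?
7 Feb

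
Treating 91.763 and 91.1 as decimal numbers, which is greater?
91.763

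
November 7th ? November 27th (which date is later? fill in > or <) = <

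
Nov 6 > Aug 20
True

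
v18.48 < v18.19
False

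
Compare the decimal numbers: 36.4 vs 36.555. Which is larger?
36.555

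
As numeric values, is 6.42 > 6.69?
False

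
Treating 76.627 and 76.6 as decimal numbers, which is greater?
76.627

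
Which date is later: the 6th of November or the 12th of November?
the 12th of November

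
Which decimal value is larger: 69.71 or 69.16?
69.71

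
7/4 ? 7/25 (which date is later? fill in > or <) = <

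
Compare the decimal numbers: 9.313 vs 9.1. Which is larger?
9.313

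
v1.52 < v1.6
False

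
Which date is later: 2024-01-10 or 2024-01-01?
2024-01-10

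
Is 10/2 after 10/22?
No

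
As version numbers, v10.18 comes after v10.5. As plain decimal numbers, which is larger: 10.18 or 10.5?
10.5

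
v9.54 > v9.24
True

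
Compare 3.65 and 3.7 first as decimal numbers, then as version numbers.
As decimals: 3.65 < 3.7. As versions: v3.65 > v3.7 (minor version 65 > 7).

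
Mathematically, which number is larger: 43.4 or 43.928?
43.928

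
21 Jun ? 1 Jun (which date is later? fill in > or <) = >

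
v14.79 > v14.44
True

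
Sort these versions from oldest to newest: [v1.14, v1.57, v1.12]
[v1.12, v1.14, v1.57]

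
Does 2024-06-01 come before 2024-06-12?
Yes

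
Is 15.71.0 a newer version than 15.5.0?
Yes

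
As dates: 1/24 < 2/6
True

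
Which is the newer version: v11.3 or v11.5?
v11.5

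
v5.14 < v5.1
False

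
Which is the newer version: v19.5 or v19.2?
v19.5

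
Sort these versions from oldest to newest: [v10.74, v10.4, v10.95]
[v10.4, v10.74, v10.95]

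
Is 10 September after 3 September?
Yes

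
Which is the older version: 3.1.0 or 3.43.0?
3.1.0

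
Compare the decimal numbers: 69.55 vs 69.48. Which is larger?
69.55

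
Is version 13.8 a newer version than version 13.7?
Yes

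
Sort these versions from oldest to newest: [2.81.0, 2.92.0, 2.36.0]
[2.36.0, 2.81.0, 2.92.0]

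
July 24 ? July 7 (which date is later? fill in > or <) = >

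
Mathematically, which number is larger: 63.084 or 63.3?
63.3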